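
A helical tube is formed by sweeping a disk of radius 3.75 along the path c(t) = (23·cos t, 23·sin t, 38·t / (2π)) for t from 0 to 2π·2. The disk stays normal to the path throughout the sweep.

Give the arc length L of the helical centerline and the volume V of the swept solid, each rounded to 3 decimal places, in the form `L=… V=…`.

2πR = 2π·23 = 144.513262
per-turn = √(144.513262² + 38²) = √(20884.0829 + 1444) = √22328.0829 = 149.425844
L = 2 × 149.425844 = 298.851688
V = π·3.75² × L = 44.178647 × 298.851688 = 13202.863154

L=298.852 V=13202.863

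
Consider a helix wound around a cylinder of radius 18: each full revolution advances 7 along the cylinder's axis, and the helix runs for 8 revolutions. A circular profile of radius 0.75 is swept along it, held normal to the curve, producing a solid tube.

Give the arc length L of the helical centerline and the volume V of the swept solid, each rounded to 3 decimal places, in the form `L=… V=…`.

L=906.510 V=1601.935

2πR = 2π·18 = 113.097336
per-turn = √(113.097336² + 7²) = √(12791.0073 + 49) = √12840.0073 = 113.313756
L = 8 × 113.313756 = 906.510048
V = π·0.75² × L = 1.767146 × 906.510048 = 1601.935486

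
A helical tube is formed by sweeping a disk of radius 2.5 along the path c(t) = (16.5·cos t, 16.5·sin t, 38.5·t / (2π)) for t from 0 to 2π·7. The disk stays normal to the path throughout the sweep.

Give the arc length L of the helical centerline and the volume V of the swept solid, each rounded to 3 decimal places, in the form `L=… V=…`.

2πR = 2π·16.5 = 103.672558
per-turn = √(103.672558² + 38.5²) = √(10747.9992 + 1482.25) = √12230.2492 = 110.590457
L = 7 × 110.590457 = 774.133199
V = π·2.5² × L = 19.634954 × 774.133199 = 15200.069826

L=774.133 V=15200.070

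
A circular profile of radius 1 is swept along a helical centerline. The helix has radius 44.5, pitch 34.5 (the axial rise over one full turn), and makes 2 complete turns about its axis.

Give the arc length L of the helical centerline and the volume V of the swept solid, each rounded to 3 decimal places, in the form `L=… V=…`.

2πR = 2π·44.5 = 279.601746
per-turn = √(279.601746² + 34.5²) = √(78177.1365 + 1190.25) = √79367.3865 = 281.722180
L = 2 × 281.722180 = 563.444359
V = π·1² × L = 3.141593 × 563.444359 = 1770.112659

L=563.444 V=1770.113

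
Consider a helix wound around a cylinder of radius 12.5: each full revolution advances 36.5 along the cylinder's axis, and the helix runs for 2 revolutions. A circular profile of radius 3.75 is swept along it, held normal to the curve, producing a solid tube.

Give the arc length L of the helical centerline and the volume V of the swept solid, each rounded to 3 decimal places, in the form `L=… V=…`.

L=173.214 V=7652.350

2πR = 2π·12.5 = 78.539816
per-turn = √(78.539816² + 36.5²) = √(6168.5028 + 1332.25) = √7500.7528 = 86.606886
L = 2 × 86.606886 = 173.213773
V = π·3.75² × L = 44.178647 × 173.213773 = 7652.350060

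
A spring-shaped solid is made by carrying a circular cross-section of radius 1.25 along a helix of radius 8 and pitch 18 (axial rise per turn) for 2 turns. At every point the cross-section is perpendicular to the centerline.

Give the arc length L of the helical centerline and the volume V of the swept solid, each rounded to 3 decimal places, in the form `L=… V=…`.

2πR = 2π·8 = 50.265482
per-turn = √(50.265482² + 18²) = √(2526.6187 + 324) = √2850.6187 = 53.391186
L = 2 × 53.391186 = 106.782372
V = π·1.25² × L = 4.908739 × 106.782372 = 524.166741

L=106.782 V=524.167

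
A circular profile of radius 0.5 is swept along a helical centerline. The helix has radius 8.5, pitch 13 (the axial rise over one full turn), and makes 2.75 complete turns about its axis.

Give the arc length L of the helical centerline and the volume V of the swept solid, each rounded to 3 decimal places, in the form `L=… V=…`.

2πR = 2π·8.5 = 53.407075
per-turn = √(53.407075² + 13²) = √(2852.3157 + 169) = √3021.3157 = 54.966496
L = 2.75 × 54.966496 = 151.157864
V = π·0.5² × L = 0.785398 × 151.157864 = 118.719109

L=151.158 V=118.719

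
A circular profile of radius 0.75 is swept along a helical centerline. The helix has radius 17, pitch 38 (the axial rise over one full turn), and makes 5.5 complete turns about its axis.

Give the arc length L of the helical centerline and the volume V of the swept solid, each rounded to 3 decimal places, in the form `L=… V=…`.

2πR = 2π·17 = 106.814150
per-turn = √(106.814150² + 38²) = √(11409.2627 + 1444) = √12853.2627 = 113.372231
L = 5.5 × 113.372231 = 623.547269
V = π·0.75² × L = 1.767146 × 623.547269 = 1101.898979

L=623.547 V=1101.899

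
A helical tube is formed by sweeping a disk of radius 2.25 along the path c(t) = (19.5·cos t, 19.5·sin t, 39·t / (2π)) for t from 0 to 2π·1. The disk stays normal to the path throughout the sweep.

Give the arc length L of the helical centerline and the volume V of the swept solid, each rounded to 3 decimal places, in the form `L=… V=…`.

2πR = 2π·19.5 = 122.522113
per-turn = √(122.522113² + 39²) = √(15011.6683 + 1521) = √16532.6683 = 128.579424
L = 1 × 128.579424 = 128.579424
V = π·2.25² × L = 15.904313 × 128.579424 = 2044.967381

L=128.579 V=2044.967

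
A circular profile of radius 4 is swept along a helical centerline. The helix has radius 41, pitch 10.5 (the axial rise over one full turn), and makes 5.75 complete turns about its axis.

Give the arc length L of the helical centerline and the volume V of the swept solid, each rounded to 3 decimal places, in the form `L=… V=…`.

2πR = 2π·41 = 257.610598
per-turn = √(257.610598² + 10.5²) = √(66363.2200 + 110.25) = √66473.4700 = 257.824495
L = 5.75 × 257.824495 = 1482.490844
V = π·4² × L = 50.265482 × 1482.490844 = 74518.117497

L=1482.491 V=74518.117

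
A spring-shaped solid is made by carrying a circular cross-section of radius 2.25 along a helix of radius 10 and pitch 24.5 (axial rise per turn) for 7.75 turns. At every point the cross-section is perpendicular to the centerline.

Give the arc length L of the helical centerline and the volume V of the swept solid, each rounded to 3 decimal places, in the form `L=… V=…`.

2πR = 2π·10 = 62.831853
per-turn = √(62.831853² + 24.5²) = √(3947.8418 + 600.25) = √4548.0918 = 67.439542
L = 7.75 × 67.439542 = 522.656447
V = π·2.25² × L = 15.904313 × 522.656447 = 8312.491621

L=522.656 V=8312.492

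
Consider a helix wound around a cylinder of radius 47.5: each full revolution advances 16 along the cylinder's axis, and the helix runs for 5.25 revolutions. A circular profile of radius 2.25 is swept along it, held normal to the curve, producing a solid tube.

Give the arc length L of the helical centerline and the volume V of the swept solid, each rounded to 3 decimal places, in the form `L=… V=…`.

2πR = 2π·47.5 = 298.451302
per-turn = √(298.451302² + 16²) = √(89073.1797 + 256) = √89329.1797 = 298.879875
L = 5.25 × 298.879875 = 1569.119344
V = π·2.25² × L = 15.904313 × 1569.119344 = 24955.764883

L=1569.119 V=24955.765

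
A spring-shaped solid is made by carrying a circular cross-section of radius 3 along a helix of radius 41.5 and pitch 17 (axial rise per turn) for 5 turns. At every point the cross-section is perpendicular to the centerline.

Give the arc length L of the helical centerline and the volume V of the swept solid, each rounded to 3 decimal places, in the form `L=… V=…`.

L=1306.529 V=36941.233

2πR = 2π·41.5 = 260.752190
per-turn = √(260.752190² + 17²) = √(67991.7047 + 289) = √68280.7047 = 261.305769
L = 5 × 261.305769 = 1306.528843
V = π·3² × L = 28.274334 × 1306.528843 = 36941.232738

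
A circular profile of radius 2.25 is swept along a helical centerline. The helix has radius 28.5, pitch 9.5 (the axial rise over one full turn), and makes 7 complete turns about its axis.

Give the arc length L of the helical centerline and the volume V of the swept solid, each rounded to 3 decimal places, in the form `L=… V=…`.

2πR = 2π·28.5 = 179.070781
per-turn = √(179.070781² + 9.5²) = √(32066.3447 + 90.25) = √32156.5947 = 179.322600
L = 7 × 179.322600 = 1255.258197
V = π·2.25² × L = 15.904313 × 1255.258197 = 19964.019015

L=1255.258 V=19964.019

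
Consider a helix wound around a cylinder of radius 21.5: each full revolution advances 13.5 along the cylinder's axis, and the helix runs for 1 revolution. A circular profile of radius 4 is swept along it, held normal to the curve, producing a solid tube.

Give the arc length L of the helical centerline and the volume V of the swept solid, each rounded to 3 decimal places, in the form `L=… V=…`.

L=135.761 V=6824.111

2πR = 2π·21.5 = 135.088484
per-turn = √(135.088484² + 13.5²) = √(18248.8985 + 182.25) = √18431.1485 = 135.761366
L = 1 × 135.761366 = 135.761366
V = π·4² × L = 50.265482 × 135.761366 = 6824.110568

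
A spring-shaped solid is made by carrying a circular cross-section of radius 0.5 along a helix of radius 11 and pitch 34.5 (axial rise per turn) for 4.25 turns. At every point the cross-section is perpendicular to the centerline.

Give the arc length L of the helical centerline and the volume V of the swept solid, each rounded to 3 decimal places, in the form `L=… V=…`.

2πR = 2π·11 = 69.115038
per-turn = √(69.115038² + 34.5²) = √(4776.8885 + 1190.25) = √5967.1385 = 77.247256
L = 4.25 × 77.247256 = 328.300837
V = π·0.5² × L = 0.785398 × 328.300837 = 257.846875

L=328.301 V=257.847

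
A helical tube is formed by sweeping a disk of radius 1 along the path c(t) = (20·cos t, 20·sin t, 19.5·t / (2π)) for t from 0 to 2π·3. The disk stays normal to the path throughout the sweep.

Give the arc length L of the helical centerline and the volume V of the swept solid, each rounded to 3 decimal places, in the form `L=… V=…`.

L=381.503 V=1198.527

2πR = 2π·20 = 125.663706
per-turn = √(125.663706² + 19.5²) = √(15791.3670 + 380.25) = √16171.6170 = 127.167673
L = 3 × 127.167673 = 381.503019
V = π·1² × L = 3.141593 × 381.503019 = 1198.527081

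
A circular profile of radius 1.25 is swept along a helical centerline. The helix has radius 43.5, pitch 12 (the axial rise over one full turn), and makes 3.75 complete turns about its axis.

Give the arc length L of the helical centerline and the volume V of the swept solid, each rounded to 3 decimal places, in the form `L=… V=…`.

L=1025.932 V=5036.032

2πR = 2π·43.5 = 273.318561
per-turn = √(273.318561² + 12²) = √(74703.0357 + 144) = √74847.0357 = 273.581863
L = 3.75 × 273.581863 = 1025.931986
V = π·1.25² × L = 4.908739 × 1025.931986 = 5036.031859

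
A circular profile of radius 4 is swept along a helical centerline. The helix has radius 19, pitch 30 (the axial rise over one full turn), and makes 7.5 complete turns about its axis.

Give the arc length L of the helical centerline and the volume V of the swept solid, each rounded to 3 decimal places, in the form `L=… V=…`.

2πR = 2π·19 = 119.380521
per-turn = √(119.380521² + 30²) = √(14251.7088 + 900) = √15151.7088 = 123.092277
L = 7.5 × 123.092277 = 923.192080
V = π·4² × L = 50.265482 × 923.192080 = 46404.695327

L=923.192 V=46404.695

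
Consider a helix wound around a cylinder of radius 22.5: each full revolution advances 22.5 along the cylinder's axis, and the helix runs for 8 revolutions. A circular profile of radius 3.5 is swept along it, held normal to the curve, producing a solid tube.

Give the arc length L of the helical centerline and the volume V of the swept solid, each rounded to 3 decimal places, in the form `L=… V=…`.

L=1145.208 V=44072.758

2πR = 2π·22.5 = 141.371669
per-turn = √(141.371669² + 22.5²) = √(19985.9489 + 506.25) = √20492.1989 = 143.150965
L = 8 × 143.150965 = 1145.207724
V = π·3.5² × L = 38.484510 × 1145.207724 = 44072.758102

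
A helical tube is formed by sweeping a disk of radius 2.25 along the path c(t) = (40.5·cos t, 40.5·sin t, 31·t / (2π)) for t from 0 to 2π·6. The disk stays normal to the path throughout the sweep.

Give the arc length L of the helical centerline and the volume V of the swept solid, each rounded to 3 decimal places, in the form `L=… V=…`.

L=1538.102 V=24462.452

2πR = 2π·40.5 = 254.469005
per-turn = √(254.469005² + 31²) = √(64754.4745 + 961) = √65715.4745 = 256.350296
L = 6 × 256.350296 = 1538.101779
V = π·2.25² × L = 15.904313 × 1538.101779 = 24462.451818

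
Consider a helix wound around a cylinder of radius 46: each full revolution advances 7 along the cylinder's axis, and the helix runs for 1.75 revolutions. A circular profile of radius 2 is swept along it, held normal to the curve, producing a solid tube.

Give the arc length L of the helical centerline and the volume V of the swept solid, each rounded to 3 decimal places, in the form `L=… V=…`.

2πR = 2π·46 = 289.026524
per-turn = √(289.026524² + 7²) = √(83536.3317 + 49) = √83585.3317 = 289.111279
L = 1.75 × 289.111279 = 505.944738
V = π·2² × L = 12.566371 × 505.944738 = 6357.889091

L=505.945 V=6357.889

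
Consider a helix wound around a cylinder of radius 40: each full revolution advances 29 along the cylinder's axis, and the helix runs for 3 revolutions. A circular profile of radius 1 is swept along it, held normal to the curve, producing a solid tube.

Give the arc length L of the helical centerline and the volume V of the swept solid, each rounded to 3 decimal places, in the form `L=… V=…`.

2πR = 2π·40 = 251.327412
per-turn = √(251.327412² + 29²) = √(63165.4682 + 841) = √64006.4682 = 252.994996
L = 3 × 252.994996 = 758.984989
V = π·1² × L = 3.141593 × 758.984989 = 2384.421666

L=758.985 V=2384.422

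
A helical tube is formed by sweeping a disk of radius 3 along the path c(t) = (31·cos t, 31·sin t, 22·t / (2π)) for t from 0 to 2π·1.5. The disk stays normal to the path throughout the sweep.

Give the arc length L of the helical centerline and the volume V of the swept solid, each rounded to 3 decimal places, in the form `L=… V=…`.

L=294.026 V=8313.385

2πR = 2π·31 = 194.778745
per-turn = √(194.778745² + 22²) = √(37938.7593 + 484) = √38422.7593 = 196.017242
L = 1.5 × 196.017242 = 294.025864
V = π·3² × L = 28.274334 × 294.025864 = 8313.385437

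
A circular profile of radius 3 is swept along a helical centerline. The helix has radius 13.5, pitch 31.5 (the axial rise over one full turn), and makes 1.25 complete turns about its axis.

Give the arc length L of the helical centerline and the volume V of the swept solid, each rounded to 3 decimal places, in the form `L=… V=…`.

2πR = 2π·13.5 = 84.823002
per-turn = √(84.823002² + 31.5²) = √(7194.9416 + 992.25) = √8187.1916 = 90.483101
L = 1.25 × 90.483101 = 113.103877
V = π·3² × L = 28.274334 × 113.103877 = 3197.936769

L=113.104 V=3197.937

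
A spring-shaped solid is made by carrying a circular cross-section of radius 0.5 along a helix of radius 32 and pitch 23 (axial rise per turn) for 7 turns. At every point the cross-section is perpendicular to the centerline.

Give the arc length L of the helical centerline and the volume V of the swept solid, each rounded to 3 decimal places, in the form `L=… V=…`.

2πR = 2π·32 = 201.061930
per-turn = √(201.061930² + 23²) = √(40425.8996 + 529) = √40954.8996 = 202.373169
L = 7 × 202.373169 = 1416.612185
V = π·0.5² × L = 0.785398 × 1416.612185 = 1112.604608

L=1416.612 V=1112.605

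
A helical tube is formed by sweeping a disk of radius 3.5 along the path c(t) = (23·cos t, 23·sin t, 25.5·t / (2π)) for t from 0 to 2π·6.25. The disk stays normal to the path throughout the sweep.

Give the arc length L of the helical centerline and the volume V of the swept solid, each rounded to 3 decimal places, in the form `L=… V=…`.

2πR = 2π·23 = 144.513262
per-turn = √(144.513262² + 25.5²) = √(20884.0829 + 650.25) = √21534.3329 = 146.745811
L = 6.25 × 146.745811 = 917.161316
V = π·3.5² × L = 38.484510 × 917.161316 = 35296.503840

L=917.161 V=35296.504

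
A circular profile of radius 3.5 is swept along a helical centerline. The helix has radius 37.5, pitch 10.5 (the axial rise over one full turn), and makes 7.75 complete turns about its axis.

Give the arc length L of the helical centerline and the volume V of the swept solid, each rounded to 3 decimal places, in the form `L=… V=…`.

L=1827.863 V=70344.412

2πR = 2π·37.5 = 235.619449
per-turn = √(235.619449² + 10.5²) = √(55516.5248 + 110.25) = √55626.7748 = 235.853291
L = 7.75 × 235.853291 = 1827.863003
V = π·3.5² × L = 38.484510 × 1827.863003 = 70344.412041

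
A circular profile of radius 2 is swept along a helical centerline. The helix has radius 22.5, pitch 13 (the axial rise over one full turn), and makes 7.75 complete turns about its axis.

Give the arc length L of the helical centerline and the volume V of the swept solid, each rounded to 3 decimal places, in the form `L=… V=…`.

L=1100.253 V=13826.187

2πR = 2π·22.5 = 141.371669
per-turn = √(141.371669² + 13²) = √(19985.9489 + 169) = √20154.9489 = 141.968126
L = 7.75 × 141.968126 = 1100.252980
V = π·2² × L = 12.566371 × 1100.252980 = 13826.186711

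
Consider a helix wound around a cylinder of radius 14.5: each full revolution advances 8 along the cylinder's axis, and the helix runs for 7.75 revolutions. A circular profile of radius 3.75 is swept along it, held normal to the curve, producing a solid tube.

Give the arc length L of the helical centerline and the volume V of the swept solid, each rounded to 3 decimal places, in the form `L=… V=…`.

2πR = 2π·14.5 = 91.106187
per-turn = √(91.106187² + 8²) = √(8300.3373 + 64) = √8364.3373 = 91.456751
L = 7.75 × 91.456751 = 708.789820
V = π·3.75² × L = 44.178647 × 708.789820 = 31313.375043

L=708.790 V=31313.375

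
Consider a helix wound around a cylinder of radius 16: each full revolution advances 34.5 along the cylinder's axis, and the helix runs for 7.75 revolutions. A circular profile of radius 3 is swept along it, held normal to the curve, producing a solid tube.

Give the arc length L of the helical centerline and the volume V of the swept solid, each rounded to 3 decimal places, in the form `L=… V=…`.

L=823.717 V=23290.047

2πR = 2π·16 = 100.530965
per-turn = √(100.530965² + 34.5²) = √(10106.4749 + 1190.25) = √11296.7249 = 106.286052
L = 7.75 × 106.286052 = 823.716905
V = π·3² × L = 28.274334 × 823.716905 = 23290.046799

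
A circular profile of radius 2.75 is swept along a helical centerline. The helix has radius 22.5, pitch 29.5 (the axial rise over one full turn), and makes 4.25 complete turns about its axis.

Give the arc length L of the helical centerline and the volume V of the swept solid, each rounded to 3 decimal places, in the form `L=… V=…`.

2πR = 2π·22.5 = 141.371669
per-turn = √(141.371669² + 29.5²) = √(19985.9489 + 870.25) = √20856.1989 = 144.416754
L = 4.25 × 144.416754 = 613.771206
V = π·2.75² × L = 23.758294 × 613.771206 = 14582.157024

L=613.771 V=14582.157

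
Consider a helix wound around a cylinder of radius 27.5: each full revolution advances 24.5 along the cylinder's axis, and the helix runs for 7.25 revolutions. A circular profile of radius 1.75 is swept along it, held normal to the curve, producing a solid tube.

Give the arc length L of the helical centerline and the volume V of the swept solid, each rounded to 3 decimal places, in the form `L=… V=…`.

2πR = 2π·27.5 = 172.787596
per-turn = √(172.787596² + 24.5²) = √(29855.5533 + 600.25) = √30455.8033 = 174.515911
L = 7.25 × 174.515911 = 1265.240357
V = π·1.75² × L = 9.621128 × 1265.240357 = 12173.038797

L=1265.240 V=12173.039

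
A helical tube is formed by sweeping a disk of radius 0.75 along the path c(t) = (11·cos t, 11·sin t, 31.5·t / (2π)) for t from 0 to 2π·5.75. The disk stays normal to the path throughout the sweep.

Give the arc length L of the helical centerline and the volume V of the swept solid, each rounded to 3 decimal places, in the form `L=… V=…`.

L=436.740 V=771.784

2πR = 2π·11 = 69.115038
per-turn = √(69.115038² + 31.5²) = √(4776.8885 + 992.25) = √5769.1385 = 75.954845
L = 5.75 × 75.954845 = 436.740361
V = π·0.75² × L = 1.767146 × 436.740361 = 771.783924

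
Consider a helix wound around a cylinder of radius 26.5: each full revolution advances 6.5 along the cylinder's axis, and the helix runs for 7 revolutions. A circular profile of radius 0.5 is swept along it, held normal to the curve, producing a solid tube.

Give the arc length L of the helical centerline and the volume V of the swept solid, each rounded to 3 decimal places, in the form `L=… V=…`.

2πR = 2π·26.5 = 166.504411
per-turn = √(166.504411² + 6.5²) = √(27723.7188 + 42.25) = √27765.9688 = 166.631236
L = 7 × 166.631236 = 1166.418651
V = π·0.5² × L = 0.785398 × 1166.418651 = 916.103066

L=1166.419 V=916.103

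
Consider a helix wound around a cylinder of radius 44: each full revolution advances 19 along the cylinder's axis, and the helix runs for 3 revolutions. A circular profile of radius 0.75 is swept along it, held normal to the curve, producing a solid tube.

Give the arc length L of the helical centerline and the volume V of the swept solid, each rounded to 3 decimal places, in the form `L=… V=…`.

2πR = 2π·44 = 276.460154
per-turn = √(276.460154² + 19²) = √(76430.2165 + 361) = √76791.2165 = 277.112281
L = 3 × 277.112281 = 831.336844
V = π·0.75² × L = 1.767146 × 831.336844 = 1469.093469

L=831.337 V=1469.093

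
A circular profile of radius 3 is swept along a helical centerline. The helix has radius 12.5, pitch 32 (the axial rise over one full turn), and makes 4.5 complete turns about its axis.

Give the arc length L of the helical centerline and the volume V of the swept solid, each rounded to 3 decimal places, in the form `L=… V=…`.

2πR = 2π·12.5 = 78.539816
per-turn = √(78.539816² + 32²) = √(6168.5028 + 1024) = √7192.5028 = 84.808624
L = 4.5 × 84.808624 = 381.638809
V = π·3² × L = 28.274334 × 381.638809 = 10790.583114

L=381.639 V=10790.583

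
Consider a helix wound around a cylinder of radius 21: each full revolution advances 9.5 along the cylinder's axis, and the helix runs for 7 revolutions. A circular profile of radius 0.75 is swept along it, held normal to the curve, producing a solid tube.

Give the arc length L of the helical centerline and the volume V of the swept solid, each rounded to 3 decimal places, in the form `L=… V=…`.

2πR = 2π·21 = 131.946891
per-turn = √(131.946891² + 9.5²) = √(17409.9822 + 90.25) = √17500.2322 = 132.288443
L = 7 × 132.288443 = 926.019101
V = π·0.75² × L = 1.767146 × 926.019101 = 1636.410828

L=926.019 V=1636.411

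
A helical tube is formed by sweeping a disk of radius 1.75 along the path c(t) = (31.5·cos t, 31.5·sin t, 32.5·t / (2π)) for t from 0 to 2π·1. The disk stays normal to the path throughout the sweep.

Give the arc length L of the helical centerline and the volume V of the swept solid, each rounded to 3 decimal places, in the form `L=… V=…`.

L=200.571 V=1929.719

2πR = 2π·31.5 = 197.920337
per-turn = √(197.920337² + 32.5²) = √(39172.4599 + 1056.25) = √40228.7099 = 200.570960
L = 1 × 200.570960 = 200.570960
V = π·1.75² × L = 9.621128 × 200.570960 = 1929.718776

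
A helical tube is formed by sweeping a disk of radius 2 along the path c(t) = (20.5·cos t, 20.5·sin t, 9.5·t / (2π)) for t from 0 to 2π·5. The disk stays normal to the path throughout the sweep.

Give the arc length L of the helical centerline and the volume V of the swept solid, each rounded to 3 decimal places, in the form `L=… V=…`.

L=645.776 V=8115.058

2πR = 2π·20.5 = 128.805299
per-turn = √(128.805299² + 9.5²) = √(16590.8050 + 90.25) = √16681.0550 = 129.155159
L = 5 × 129.155159 = 645.775793
V = π·2² × L = 12.566371 × 645.775793 = 8115.057950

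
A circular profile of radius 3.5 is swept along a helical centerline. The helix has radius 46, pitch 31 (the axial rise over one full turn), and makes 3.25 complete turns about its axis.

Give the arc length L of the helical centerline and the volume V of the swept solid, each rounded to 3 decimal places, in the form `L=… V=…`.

2πR = 2π·46 = 289.026524
per-turn = √(289.026524² + 31²) = √(83536.3317 + 961) = √84497.3317 = 290.684247
L = 3.25 × 290.684247 = 944.723804
V = π·3.5² × L = 38.484510 × 944.723804 = 36357.232683

L=944.724 V=36357.233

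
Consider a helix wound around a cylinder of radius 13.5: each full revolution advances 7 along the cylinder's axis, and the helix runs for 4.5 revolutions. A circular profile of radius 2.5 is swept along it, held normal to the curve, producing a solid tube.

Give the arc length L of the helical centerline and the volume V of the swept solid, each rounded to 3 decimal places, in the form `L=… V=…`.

2πR = 2π·13.5 = 84.823002
per-turn = √(84.823002² + 7²) = √(7194.9416 + 49) = √7243.9416 = 85.111348
L = 4.5 × 85.111348 = 383.001067
V = π·2.5² × L = 19.634954 × 383.001067 = 7520.208371

L=383.001 V=7520.208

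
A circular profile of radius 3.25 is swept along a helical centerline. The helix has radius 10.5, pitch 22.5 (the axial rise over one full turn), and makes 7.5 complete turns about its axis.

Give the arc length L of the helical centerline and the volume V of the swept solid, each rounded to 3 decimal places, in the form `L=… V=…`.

L=522.785 V=17347.621

2πR = 2π·10.5 = 65.973446
per-turn = √(65.973446² + 22.5²) = √(4352.4955 + 506.25) = √4858.7455 = 69.704702
L = 7.5 × 69.704702 = 522.785268
V = π·3.25² × L = 33.183072 × 522.785268 = 17347.621407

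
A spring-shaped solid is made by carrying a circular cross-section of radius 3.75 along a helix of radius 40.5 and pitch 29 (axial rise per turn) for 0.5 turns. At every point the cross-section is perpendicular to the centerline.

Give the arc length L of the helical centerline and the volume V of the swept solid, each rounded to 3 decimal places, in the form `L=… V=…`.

2πR = 2π·40.5 = 254.469005
per-turn = √(254.469005² + 29²) = √(64754.4745 + 841) = √65595.4745 = 256.116135
L = 0.5 × 256.116135 = 128.058067
V = π·3.75² × L = 44.178647 × 128.058067 = 5657.432114

L=128.058 V=5657.432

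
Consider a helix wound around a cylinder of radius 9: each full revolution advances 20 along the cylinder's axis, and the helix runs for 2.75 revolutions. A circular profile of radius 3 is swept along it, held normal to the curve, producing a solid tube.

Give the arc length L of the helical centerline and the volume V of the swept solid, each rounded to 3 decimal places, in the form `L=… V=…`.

L=164.948 V=4663.808

2πR = 2π·9 = 56.548668
per-turn = √(56.548668² + 20²) = √(3197.7518 + 400) = √3597.7518 = 59.981262
L = 2.75 × 59.981262 = 164.948471
V = π·3² × L = 28.274334 × 164.948471 = 4663.808151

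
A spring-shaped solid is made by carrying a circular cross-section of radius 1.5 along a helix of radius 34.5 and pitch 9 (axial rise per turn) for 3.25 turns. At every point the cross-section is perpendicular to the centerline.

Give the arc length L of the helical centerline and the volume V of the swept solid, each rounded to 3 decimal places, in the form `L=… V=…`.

L=705.109 V=4984.123

2πR = 2π·34.5 = 216.769893
per-turn = √(216.769893² + 9²) = √(46989.1866 + 81) = √47070.1866 = 216.956647
L = 3.25 × 216.956647 = 705.109102
V = π·1.5² × L = 7.068583 × 705.109102 = 4984.122542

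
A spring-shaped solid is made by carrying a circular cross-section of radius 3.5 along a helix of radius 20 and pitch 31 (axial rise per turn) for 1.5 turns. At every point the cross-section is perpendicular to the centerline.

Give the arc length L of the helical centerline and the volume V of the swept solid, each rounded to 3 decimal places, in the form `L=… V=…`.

2πR = 2π·20 = 125.663706
per-turn = √(125.663706² + 31²) = √(15791.3670 + 961) = √16752.3670 = 129.430935
L = 1.5 × 129.430935 = 194.146403
V = π·3.5² × L = 38.484510 × 194.146403 = 7471.629194

L=194.146 V=7471.629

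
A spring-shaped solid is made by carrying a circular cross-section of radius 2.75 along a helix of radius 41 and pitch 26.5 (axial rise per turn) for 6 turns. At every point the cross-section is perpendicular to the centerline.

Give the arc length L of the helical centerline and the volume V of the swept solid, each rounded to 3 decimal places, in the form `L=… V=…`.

L=1553.820 V=36916.116

2πR = 2π·41 = 257.610598
per-turn = √(257.610598² + 26.5²) = √(66363.2200 + 702.25) = √67065.4700 = 258.970018
L = 6 × 258.970018 = 1553.820105
V = π·2.75² × L = 23.758294 × 1553.820105 = 36916.115574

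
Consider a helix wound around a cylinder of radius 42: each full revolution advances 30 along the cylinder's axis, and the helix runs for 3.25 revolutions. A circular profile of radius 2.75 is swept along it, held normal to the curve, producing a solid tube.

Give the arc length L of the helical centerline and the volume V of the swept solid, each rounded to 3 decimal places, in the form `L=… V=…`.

L=863.179 V=20507.661

2πR = 2π·42 = 263.893783
per-turn = √(263.893783² + 30²) = √(69639.9287 + 900) = √70539.9287 = 265.593540
L = 3.25 × 265.593540 = 863.179006
V = π·2.75² × L = 23.758294 × 863.179006 = 20507.660982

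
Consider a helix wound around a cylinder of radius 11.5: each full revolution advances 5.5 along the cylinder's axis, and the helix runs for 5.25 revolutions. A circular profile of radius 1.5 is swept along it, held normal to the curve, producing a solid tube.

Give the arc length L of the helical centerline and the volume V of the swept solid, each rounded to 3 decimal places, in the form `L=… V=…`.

L=380.445 V=2689.205

2πR = 2π·11.5 = 72.256631
per-turn = √(72.256631² + 5.5²) = √(5221.0207 + 30.25) = √5251.2707 = 72.465652
L = 5.25 × 72.465652 = 380.444673
V = π·1.5² × L = 7.068583 × 380.444673 = 2689.204929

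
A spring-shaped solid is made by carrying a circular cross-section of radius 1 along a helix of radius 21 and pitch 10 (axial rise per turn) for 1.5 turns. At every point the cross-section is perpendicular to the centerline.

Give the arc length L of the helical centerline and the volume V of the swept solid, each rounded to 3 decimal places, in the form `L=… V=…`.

L=198.488 V=623.568

2πR = 2π·21 = 131.946891
per-turn = √(131.946891² + 10²) = √(17409.9822 + 100) = √17509.9822 = 132.325289
L = 1.5 × 132.325289 = 198.487934
V = π·1² × L = 3.141593 × 198.487934 = 623.568235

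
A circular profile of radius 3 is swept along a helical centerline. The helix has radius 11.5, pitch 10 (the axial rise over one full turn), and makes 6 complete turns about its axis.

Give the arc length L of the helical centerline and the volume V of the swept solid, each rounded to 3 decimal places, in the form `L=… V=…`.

L=437.672 V=12374.883

2πR = 2π·11.5 = 72.256631
per-turn = √(72.256631² + 10²) = √(5221.0207 + 100) = √5321.0207 = 72.945327
L = 6 × 72.945327 = 437.671962
V = π·3² × L = 28.274334 × 437.671962 = 12374.883181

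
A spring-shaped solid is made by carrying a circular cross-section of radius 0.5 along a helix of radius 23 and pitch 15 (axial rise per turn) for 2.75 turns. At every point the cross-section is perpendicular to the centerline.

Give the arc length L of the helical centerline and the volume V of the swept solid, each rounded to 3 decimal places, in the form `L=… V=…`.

2πR = 2π·23 = 144.513262
per-turn = √(144.513262² + 15²) = √(20884.0829 + 225) = √21109.0829 = 145.289652
L = 2.75 × 145.289652 = 399.546542
V = π·0.5² × L = 0.785398 × 399.546542 = 313.803121

L=399.547 V=313.803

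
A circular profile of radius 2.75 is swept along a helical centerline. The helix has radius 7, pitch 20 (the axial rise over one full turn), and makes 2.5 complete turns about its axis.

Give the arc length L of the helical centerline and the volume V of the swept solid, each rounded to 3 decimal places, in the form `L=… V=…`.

2πR = 2π·7 = 43.982297
per-turn = √(43.982297² + 20²) = √(1934.4425 + 400) = √2334.4425 = 48.316068
L = 2.5 × 48.316068 = 120.790171
V = π·2.75² × L = 23.758294 × 120.790171 = 2869.768447

L=120.790 V=2869.768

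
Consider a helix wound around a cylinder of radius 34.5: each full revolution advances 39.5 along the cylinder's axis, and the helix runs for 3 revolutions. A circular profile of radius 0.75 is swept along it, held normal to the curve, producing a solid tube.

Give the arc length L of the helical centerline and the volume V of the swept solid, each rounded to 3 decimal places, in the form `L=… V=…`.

2πR = 2π·34.5 = 216.769893
per-turn = √(216.769893² + 39.5²) = √(46989.1866 + 1560.25) = √48549.4366 = 220.339367
L = 3 × 220.339367 = 661.018100
V = π·0.75² × L = 1.767146 × 661.018100 = 1168.115404

L=661.018 V=1168.115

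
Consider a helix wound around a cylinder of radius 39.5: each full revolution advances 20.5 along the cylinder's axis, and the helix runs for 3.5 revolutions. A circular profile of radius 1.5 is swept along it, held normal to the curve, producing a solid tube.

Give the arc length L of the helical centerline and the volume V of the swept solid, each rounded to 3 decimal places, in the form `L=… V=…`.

2πR = 2π·39.5 = 248.185820
per-turn = √(248.185820² + 20.5²) = √(61596.2011 + 420.25) = √62016.4511 = 249.031024
L = 3.5 × 249.031024 = 871.608585
V = π·1.5² × L = 7.068583 × 871.608585 = 6161.038037

L=871.609 V=6161.038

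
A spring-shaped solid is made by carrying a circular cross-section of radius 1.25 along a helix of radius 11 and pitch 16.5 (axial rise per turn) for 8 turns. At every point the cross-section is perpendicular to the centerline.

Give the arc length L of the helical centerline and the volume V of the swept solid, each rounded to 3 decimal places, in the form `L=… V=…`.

L=568.458 V=2790.413

2πR = 2π·11 = 69.115038
per-turn = √(69.115038² + 16.5²) = √(4776.8885 + 272.25) = √5049.1385 = 71.057290
L = 8 × 71.057290 = 568.458324
V = π·1.25² × L = 4.908739 × 568.458324 = 2790.413272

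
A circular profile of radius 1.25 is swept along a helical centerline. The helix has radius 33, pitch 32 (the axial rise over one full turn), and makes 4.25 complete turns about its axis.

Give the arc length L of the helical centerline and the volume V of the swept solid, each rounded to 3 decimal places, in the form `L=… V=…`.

2πR = 2π·33 = 207.345115
per-turn = √(207.345115² + 32²) = √(42991.9968 + 1024) = √44015.9968 = 209.799897
L = 4.25 × 209.799897 = 891.649562
V = π·1.25² × L = 4.908739 × 891.649562 = 4376.874553

L=891.650 V=4376.875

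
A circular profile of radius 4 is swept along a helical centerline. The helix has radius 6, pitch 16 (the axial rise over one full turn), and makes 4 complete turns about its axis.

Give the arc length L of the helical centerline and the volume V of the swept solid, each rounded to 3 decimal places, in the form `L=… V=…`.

2πR = 2π·6 = 37.699112
per-turn = √(37.699112² + 16²) = √(1421.2230 + 256) = √1677.2230 = 40.953914
L = 4 × 40.953914 = 163.815654
V = π·4² × L = 50.265482 × 163.815654 = 8234.272889

L=163.816 V=8234.273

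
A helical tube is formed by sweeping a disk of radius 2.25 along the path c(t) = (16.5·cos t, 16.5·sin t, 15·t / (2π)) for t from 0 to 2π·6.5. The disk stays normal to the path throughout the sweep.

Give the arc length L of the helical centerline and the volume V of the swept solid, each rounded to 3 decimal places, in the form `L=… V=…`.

L=680.889 V=10829.064

2πR = 2π·16.5 = 103.672558
per-turn = √(103.672558² + 15²) = √(10747.9992 + 225) = √10972.9992 = 104.752084
L = 6.5 × 104.752084 = 680.888549
V = π·2.25² × L = 15.904313 × 680.888549 = 10829.064468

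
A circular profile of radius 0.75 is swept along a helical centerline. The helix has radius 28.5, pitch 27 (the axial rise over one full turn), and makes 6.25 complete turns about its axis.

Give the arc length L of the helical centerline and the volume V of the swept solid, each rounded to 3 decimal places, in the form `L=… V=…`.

L=1131.843 V=2000.131

2πR = 2π·28.5 = 179.070781
per-turn = √(179.070781² + 27²) = √(32066.3447 + 729) = √32795.3447 = 181.094850
L = 6.25 × 181.094850 = 1131.842813
V = π·0.75² × L = 1.767146 × 1131.842813 = 2000.131349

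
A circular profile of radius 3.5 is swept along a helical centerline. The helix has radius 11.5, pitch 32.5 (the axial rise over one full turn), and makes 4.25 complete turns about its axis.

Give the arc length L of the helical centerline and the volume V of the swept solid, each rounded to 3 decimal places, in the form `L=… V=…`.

L=336.724 V=12958.667

2πR = 2π·11.5 = 72.256631
per-turn = √(72.256631² + 32.5²) = √(5221.0207 + 1056.25) = √6277.2707 = 79.229229
L = 4.25 × 79.229229 = 336.724223
V = π·3.5² × L = 38.484510 × 336.724223 = 12958.666739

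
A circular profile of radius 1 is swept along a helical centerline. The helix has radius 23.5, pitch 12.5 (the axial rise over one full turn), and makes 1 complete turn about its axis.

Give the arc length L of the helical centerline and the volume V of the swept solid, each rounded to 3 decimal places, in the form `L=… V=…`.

2πR = 2π·23.5 = 147.654855
per-turn = √(147.654855² + 12.5²) = √(21801.9561 + 156.25) = √21958.2061 = 148.183016
L = 1 × 148.183016 = 148.183016
V = π·1² × L = 3.141593 × 148.183016 = 465.530673

L=148.183 V=465.531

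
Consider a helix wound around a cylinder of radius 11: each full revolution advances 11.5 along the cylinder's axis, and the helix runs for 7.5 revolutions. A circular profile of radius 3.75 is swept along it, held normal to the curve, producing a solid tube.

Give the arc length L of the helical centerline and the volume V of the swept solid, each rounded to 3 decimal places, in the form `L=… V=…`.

L=525.489 V=23215.408

2πR = 2π·11 = 69.115038
per-turn = √(69.115038² + 11.5²) = √(4776.8885 + 132.25) = √4909.1385 = 70.065245
L = 7.5 × 70.065245 = 525.489336
V = π·3.75² × L = 44.178647 × 525.489336 = 23215.407718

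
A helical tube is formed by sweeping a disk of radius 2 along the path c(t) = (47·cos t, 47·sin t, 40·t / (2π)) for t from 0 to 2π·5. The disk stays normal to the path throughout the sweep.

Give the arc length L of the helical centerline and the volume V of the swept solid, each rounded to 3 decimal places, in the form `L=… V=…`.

L=1490.032 V=18724.295

2πR = 2π·47 = 295.309709
per-turn = √(295.309709² + 40²) = √(87207.8245 + 1600) = √88807.8245 = 298.006417
L = 5 × 298.006417 = 1490.032084
V = π·2² × L = 12.566371 × 1490.032084 = 18724.295398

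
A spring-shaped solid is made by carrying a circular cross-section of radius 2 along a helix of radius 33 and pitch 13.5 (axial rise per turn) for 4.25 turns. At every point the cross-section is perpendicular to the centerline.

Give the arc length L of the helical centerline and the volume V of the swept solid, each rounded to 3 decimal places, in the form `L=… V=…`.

L=883.083 V=11097.143

2πR = 2π·33 = 207.345115
per-turn = √(207.345115² + 13.5²) = √(42991.9968 + 182.25) = √43174.2468 = 207.784135
L = 4.25 × 207.784135 = 883.082574
V = π·2² × L = 12.566371 × 883.082574 = 11097.142907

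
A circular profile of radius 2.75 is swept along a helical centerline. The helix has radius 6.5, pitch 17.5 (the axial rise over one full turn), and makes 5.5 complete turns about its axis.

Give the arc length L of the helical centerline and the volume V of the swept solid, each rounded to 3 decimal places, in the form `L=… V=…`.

2πR = 2π·6.5 = 40.840704
per-turn = √(40.840704² + 17.5²) = √(1667.9631 + 306.25) = √1974.2131 = 44.432118
L = 5.5 × 44.432118 = 244.376651
V = π·2.75² × L = 23.758294 × 244.376651 = 5805.972432

L=244.377 V=5805.972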